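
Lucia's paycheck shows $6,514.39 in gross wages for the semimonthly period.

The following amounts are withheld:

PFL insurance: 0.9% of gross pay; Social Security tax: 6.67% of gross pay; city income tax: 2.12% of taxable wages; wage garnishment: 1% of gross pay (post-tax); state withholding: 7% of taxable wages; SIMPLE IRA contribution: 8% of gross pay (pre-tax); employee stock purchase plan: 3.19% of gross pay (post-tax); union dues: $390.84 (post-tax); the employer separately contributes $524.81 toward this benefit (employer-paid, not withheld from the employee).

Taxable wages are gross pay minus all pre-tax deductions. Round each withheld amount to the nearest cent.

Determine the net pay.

SIMPLE IRA contribution: $6,514.39 × 0.08 = $521.15
Taxable wages = $6,514.39 − $521.15 = $5,993.24
City income tax: $5,993.24 × 0.0212 = $127.06
State withholding: $5,993.24 × 0.07 = $419.53
Social Security tax: $6,514.39 × 0.0667 = $434.51
PFL insurance: $6,514.39 × 0.009 = $58.63
Wage garnishment: $6,514.39 × 0.01 = $65.14
Union dues: $390.84
Employee stock purchase plan: $6,514.39 × 0.0319 = $207.81
(Employer's $524.81 toward union dues is not withheld from the employee.)
Total deductions = $521.15 + $127.06 + $419.53 + $434.51 + $58.63 + $65.14 + $390.84 + $207.81 = $2,224.67
Net pay = $6,514.39 − $2,224.67 = $4,289.72

$4,289.72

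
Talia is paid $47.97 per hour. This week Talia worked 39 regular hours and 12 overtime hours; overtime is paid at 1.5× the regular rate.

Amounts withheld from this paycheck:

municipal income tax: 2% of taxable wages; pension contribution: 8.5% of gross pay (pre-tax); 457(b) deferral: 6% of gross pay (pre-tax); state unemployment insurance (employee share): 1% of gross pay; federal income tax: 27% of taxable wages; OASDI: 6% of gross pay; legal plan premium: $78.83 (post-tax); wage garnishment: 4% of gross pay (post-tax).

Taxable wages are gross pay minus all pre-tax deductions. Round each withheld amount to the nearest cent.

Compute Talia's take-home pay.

Regular pay: 39 × $47.97 = $1,870.83
Overtime pay: 12 × $47.97 × 1.5 = $863.46
Gross pay = $1,870.83 + $863.46 = $2,734.29
Pension contribution: $2,734.29 × 0.085 = $232.41
457(b) deferral: $2,734.29 × 0.06 = $164.06
Pre-tax total = $232.41 + $164.06 = $396.47
Taxable wages = $2,734.29 − $396.47 = $2,337.82
Federal income tax: $2,337.82 × 0.27 = $631.21
Municipal income tax: $2,337.82 × 0.02 = $46.76
OASDI: $2,734.29 × 0.06 = $164.06
State unemployment insurance (employee share): $2,734.29 × 0.01 = $27.34
Legal plan premium: $78.83
Wage garnishment: $2,734.29 × 0.04 = $109.37
Total deductions = $232.41 + $164.06 + $631.21 + $46.76 + $164.06 + $27.34 + $78.83 + $109.37 = $1,454.04
Net pay = $2,734.29 − $1,454.04 = $1,280.25

$1,280.25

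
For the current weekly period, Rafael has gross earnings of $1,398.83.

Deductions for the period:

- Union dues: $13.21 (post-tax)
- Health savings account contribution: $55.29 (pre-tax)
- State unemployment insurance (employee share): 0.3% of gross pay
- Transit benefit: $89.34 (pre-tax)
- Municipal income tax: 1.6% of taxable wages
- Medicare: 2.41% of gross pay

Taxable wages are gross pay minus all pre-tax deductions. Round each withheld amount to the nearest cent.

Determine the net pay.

$1,183.01

Health savings account contribution: $55.29
Transit benefit: $89.34
Pre-tax total = $55.29 + $89.34 = $144.63
Taxable wages = $1,398.83 − $144.63 = $1,254.20
Municipal income tax: $1,254.20 × 0.016 = $20.07
State unemployment insurance (employee share): $1,398.83 × 0.003 = $4.20
Medicare: $1,398.83 × 0.0241 = $33.71
Union dues: $13.21
Total deductions = $55.29 + $89.34 + $20.07 + $4.20 + $33.71 + $13.21 = $215.82
Net pay = $1,398.83 − $215.82 = $1,183.01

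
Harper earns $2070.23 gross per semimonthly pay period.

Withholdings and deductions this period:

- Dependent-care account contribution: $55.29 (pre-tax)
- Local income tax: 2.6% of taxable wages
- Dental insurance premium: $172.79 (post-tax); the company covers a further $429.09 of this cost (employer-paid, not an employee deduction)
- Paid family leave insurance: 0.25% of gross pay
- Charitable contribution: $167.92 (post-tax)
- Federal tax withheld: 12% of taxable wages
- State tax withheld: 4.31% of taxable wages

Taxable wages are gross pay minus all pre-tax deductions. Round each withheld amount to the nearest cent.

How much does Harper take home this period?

$1288.03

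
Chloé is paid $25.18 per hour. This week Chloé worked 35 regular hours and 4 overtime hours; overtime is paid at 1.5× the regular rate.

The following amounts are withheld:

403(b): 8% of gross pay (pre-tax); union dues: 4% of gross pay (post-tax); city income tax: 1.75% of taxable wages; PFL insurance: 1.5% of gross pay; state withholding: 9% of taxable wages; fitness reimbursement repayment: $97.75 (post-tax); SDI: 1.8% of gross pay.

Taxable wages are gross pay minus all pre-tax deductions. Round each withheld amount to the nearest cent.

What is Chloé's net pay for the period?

Regular pay: 35 × $25.18 = $881.30
Overtime pay: 4 × $25.18 × 1.5 = $151.08
Gross pay = $881.30 + $151.08 = $1,032.38
403(b): $1,032.38 × 0.08 = $82.59
Taxable wages = $1,032.38 − $82.59 = $949.79
City income tax: $949.79 × 0.0175 = $16.62
State withholding: $949.79 × 0.09 = $85.48
SDI: $1,032.38 × 0.018 = $18.58
PFL insurance: $1,032.38 × 0.015 = $15.49
Fitness reimbursement repayment: $97.75
Union dues: $1,032.38 × 0.04 = $41.30
Total deductions = $82.59 + $16.62 + $85.48 + $18.58 + $15.49 + $97.75 + $41.30 = $357.81
Net pay = $1,032.38 − $357.81 = $674.57

$674.57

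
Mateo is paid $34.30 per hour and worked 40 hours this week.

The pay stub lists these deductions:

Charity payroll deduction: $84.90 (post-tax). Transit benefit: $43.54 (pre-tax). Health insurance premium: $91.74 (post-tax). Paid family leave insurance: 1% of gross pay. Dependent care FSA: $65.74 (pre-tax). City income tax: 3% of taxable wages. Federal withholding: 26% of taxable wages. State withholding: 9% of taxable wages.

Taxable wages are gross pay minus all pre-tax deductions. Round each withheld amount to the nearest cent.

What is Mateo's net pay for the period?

Gross pay: 40 × $34.30 = $1,372.00
Dependent care FSA: $65.74
Transit benefit: $43.54
Pre-tax total = $65.74 + $43.54 = $109.28
Taxable wages = $1,372.00 − $109.28 = $1,262.72
City income tax: $1,262.72 × 0.03 = $37.88
Federal withholding: $1,262.72 × 0.26 = $328.31
State withholding: $1,262.72 × 0.09 = $113.64
Paid family leave insurance: $1,372.00 × 0.01 = $13.72
Health insurance premium: $91.74
Charity payroll deduction: $84.90
Total deductions = $65.74 + $43.54 + $37.88 + $328.31 + $113.64 + $13.72 + $91.74 + $84.90 = $779.47
Net pay = $1,372.00 − $779.47 = $592.53

$592.53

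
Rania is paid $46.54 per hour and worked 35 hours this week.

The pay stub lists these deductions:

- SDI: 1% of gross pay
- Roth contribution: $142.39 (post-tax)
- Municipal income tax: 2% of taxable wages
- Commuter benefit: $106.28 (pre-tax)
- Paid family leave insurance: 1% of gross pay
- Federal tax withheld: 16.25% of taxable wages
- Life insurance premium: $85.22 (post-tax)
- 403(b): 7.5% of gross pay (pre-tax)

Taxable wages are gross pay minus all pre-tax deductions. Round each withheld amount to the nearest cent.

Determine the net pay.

$884.68

Gross pay: 35 × $46.54 = $1628.90
403(b): $1628.90 × 0.075 = $122.17
Commuter benefit: $106.28
Pre-tax total = $122.17 + $106.28 = $228.45
Taxable wages = $1628.90 − $228.45 = $1400.45
Federal tax withheld: $1400.45 × 0.1625 = $227.57
Municipal income tax: $1400.45 × 0.02 = $28.01
Paid family leave insurance: $1628.90 × 0.01 = $16.29
SDI: $1628.90 × 0.01 = $16.29
Roth contribution: $142.39
Life insurance premium: $85.22
Total deductions = $122.17 + $106.28 + $227.57 + $28.01 + $16.29 + $16.29 + $142.39 + $85.22 = $744.22
Net pay = $1628.90 − $744.22 = $884.68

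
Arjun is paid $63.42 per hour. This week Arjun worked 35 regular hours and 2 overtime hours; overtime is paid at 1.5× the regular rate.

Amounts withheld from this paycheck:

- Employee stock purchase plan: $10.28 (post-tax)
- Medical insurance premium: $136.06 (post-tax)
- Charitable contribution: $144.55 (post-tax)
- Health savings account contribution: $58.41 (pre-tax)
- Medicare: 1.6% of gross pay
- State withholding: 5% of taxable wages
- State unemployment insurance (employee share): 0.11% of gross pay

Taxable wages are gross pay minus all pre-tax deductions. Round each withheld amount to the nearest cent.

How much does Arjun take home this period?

Regular pay: 35 × $63.42 = $2,219.70
Overtime pay: 2 × $63.42 × 1.5 = $190.26
Gross pay = $2,219.70 + $190.26 = $2,409.96
Health savings account contribution: $58.41
Taxable wages = $2,409.96 − $58.41 = $2,351.55
State withholding: $2,351.55 × 0.05 = $117.58
State unemployment insurance (employee share): $2,409.96 × 0.0011 = $2.65
Medicare: $2,409.96 × 0.016 = $38.56
Employee stock purchase plan: $10.28
Charitable contribution: $144.55
Medical insurance premium: $136.06
Total deductions = $58.41 + $117.58 + $2.65 + $38.56 + $10.28 + $144.55 + $136.06 = $508.09
Net pay = $2,409.96 − $508.09 = $1,901.87

$1,901.87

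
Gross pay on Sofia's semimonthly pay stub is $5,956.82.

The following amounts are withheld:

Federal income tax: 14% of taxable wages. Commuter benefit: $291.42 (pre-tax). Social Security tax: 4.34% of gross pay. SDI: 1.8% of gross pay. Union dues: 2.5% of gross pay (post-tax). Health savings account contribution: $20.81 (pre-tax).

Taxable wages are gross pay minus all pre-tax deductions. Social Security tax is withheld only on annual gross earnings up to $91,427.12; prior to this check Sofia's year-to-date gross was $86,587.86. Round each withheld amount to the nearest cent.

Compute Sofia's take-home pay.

Commuter benefit: $291.42
Health savings account contribution: $20.81
Pre-tax total = $291.42 + $20.81 = $312.23
Taxable wages = $5,956.82 − $312.23 = $5,644.59
Federal income tax: $5,644.59 × 0.14 = $790.24
SDI: $5,956.82 × 0.018 = $107.22
Social Security tax: only $91,427.12 − $86,587.86 = $4,839.26 of this check is subject → $4,839.26 × 0.0434 = $210.02
Union dues: $5,956.82 × 0.025 = $148.92
Total deductions = $291.42 + $20.81 + $790.24 + $107.22 + $210.02 + $148.92 = $1,568.63
Net pay = $5,956.82 − $1,568.63 = $4,388.19

$4,388.19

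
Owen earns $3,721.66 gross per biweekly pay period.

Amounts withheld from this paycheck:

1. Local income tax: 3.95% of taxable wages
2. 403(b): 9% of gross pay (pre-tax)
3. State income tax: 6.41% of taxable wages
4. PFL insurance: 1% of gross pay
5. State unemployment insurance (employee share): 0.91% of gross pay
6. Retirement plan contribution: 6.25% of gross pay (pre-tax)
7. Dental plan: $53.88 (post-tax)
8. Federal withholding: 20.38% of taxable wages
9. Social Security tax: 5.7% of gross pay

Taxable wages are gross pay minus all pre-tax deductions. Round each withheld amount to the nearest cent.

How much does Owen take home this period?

403(b): $3,721.66 × 0.09 = $334.95
Retirement plan contribution: $3,721.66 × 0.0625 = $232.60
Pre-tax total = $334.95 + $232.60 = $567.55
Taxable wages = $3,721.66 − $567.55 = $3,154.11
Federal withholding: $3,154.11 × 0.2038 = $642.81
Local income tax: $3,154.11 × 0.0395 = $124.59
State income tax: $3,154.11 × 0.0641 = $202.18
PFL insurance: $3,721.66 × 0.01 = $37.22
Social Security tax: $3,721.66 × 0.057 = $212.13
State unemployment insurance (employee share): $3,721.66 × 0.0091 = $33.87
Dental plan: $53.88
Total deductions = $334.95 + $232.60 + $642.81 + $124.59 + $202.18 + $37.22 + $212.13 + $33.87 + $53.88 = $1,874.23
Net pay = $3,721.66 − $1,874.23 = $1,847.43

$1,847.43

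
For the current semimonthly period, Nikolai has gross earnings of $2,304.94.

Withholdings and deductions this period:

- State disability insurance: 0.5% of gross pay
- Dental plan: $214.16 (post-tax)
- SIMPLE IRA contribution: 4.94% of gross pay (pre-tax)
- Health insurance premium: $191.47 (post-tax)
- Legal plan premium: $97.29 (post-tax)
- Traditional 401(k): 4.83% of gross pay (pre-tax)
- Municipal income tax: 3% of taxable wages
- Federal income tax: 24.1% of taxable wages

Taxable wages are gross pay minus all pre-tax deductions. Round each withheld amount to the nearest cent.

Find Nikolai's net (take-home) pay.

$1,001.70

Traditional 401(k): $2,304.94 × 0.0483 = $111.33
SIMPLE IRA contribution: $2,304.94 × 0.0494 = $113.86
Pre-tax total = $111.33 + $113.86 = $225.19
Taxable wages = $2,304.94 − $225.19 = $2,079.75
Municipal income tax: $2,079.75 × 0.03 = $62.39
Federal income tax: $2,079.75 × 0.241 = $501.22
State disability insurance: $2,304.94 × 0.005 = $11.52
Legal plan premium: $97.29
Dental plan: $214.16
Health insurance premium: $191.47
Total deductions = $111.33 + $113.86 + $62.39 + $501.22 + $11.52 + $97.29 + $214.16 + $191.47 = $1,303.24
Net pay = $2,304.94 − $1,303.24 = $1,001.70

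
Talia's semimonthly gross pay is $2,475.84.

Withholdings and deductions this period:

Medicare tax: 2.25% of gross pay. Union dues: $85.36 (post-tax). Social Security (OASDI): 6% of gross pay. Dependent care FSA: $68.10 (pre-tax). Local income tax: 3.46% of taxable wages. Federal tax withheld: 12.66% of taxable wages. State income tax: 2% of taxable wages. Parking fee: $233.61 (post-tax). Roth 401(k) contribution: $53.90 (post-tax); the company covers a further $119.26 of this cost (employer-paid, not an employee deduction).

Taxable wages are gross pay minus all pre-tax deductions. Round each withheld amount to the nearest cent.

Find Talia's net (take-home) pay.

$1,394.33

Dependent care FSA: $68.10
Taxable wages = $2,475.84 − $68.10 = $2,407.74
State income tax: $2,407.74 × 0.02 = $48.15
Federal tax withheld: $2,407.74 × 0.1266 = $304.82
Local income tax: $2,407.74 × 0.0346 = $83.31
Social Security (OASDI): $2,475.84 × 0.06 = $148.55
Medicare tax: $2,475.84 × 0.0225 = $55.71
Roth 401(k) contribution: $53.90
Parking fee: $233.61
Union dues: $85.36
(Employer's $119.26 toward Roth 401(k) contribution is not withheld from the employee.)
Total deductions = $68.10 + $48.15 + $304.82 + $83.31 + $148.55 + $55.71 + $53.90 + $233.61 + $85.36 = $1,081.51
Net pay = $2,475.84 − $1,081.51 = $1,394.33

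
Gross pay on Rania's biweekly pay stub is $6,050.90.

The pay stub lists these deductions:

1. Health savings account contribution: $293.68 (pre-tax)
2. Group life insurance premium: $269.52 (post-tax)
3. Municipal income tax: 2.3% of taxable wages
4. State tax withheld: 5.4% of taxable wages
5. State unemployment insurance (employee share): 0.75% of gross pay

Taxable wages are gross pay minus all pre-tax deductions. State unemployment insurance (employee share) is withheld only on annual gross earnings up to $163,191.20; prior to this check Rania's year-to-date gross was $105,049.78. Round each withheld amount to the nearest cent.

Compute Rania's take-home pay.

$4,999.01

Health savings account contribution: $293.68
Taxable wages = $6,050.90 − $293.68 = $5,757.22
State tax withheld: $5,757.22 × 0.054 = $310.89
Municipal income tax: $5,757.22 × 0.023 = $132.42
State unemployment insurance (employee share): cap not yet reached, full $6,050.90 is subject → $6,050.90 × 0.0075 = $45.38
Group life insurance premium: $269.52
Total deductions = $293.68 + $310.89 + $132.42 + $45.38 + $269.52 = $1,051.89
Net pay = $6,050.90 − $1,051.89 = $4,999.01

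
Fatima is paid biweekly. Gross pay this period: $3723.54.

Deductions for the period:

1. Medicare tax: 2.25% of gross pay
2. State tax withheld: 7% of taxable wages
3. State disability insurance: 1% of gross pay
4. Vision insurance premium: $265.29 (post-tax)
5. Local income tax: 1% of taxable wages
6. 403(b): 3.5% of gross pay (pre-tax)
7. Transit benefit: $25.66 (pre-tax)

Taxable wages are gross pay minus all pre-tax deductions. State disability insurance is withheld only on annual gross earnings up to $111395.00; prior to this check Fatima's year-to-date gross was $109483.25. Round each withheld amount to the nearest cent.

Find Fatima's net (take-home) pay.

403(b): $3723.54 × 0.035 = $130.32
Transit benefit: $25.66
Pre-tax total = $130.32 + $25.66 = $155.98
Taxable wages = $3723.54 − $155.98 = $3567.56
Local income tax: $3567.56 × 0.01 = $35.68
State tax withheld: $3567.56 × 0.07 = $249.73
Medicare tax: $3723.54 × 0.0225 = $83.78
State disability insurance: only $111395.00 − $109483.25 = $1911.75 of this check is subject → $1911.75 × 0.01 = $19.12
Vision insurance premium: $265.29
Total deductions = $130.32 + $25.66 + $35.68 + $249.73 + $83.78 + $19.12 + $265.29 = $809.58
Net pay = $3723.54 − $809.58 = $2913.96

$2913.96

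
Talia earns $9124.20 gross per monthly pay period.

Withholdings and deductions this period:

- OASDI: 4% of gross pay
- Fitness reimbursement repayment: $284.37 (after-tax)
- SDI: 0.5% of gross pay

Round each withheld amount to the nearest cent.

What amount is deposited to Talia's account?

$8429.24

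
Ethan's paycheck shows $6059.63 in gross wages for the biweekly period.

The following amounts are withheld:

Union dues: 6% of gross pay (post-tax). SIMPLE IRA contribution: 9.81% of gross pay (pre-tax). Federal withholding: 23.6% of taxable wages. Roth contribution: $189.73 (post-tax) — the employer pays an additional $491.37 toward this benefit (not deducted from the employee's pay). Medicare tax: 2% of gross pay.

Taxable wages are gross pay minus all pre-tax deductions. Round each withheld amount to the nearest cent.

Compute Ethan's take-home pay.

$3500.90

SIMPLE IRA contribution: $6059.63 × 0.0981 = $594.45
Taxable wages = $6059.63 − $594.45 = $5465.18
Federal withholding: $5465.18 × 0.236 = $1289.78
Medicare tax: $6059.63 × 0.02 = $121.19
Roth contribution: $189.73
Union dues: $6059.63 × 0.06 = $363.58
(Employer's $491.37 toward Roth contribution is not withheld from the employee.)
Total deductions = $594.45 + $1289.78 + $121.19 + $189.73 + $363.58 = $2558.73
Net pay = $6059.63 − $2558.73 = $3500.90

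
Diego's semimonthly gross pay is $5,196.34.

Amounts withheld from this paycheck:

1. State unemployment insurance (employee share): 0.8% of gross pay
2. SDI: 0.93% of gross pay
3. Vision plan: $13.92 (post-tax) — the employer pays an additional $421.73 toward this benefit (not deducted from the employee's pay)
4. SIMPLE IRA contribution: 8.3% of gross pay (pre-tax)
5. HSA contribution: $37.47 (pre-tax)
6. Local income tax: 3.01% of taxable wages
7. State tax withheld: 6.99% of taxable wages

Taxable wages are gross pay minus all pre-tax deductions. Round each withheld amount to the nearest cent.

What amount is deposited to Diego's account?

HSA contribution: $37.47
SIMPLE IRA contribution: $5,196.34 × 0.083 = $431.30
Pre-tax total = $37.47 + $431.30 = $468.77
Taxable wages = $5,196.34 − $468.77 = $4,727.57
Local income tax: $4,727.57 × 0.0301 = $142.30
State tax withheld: $4,727.57 × 0.0699 = $330.46
SDI: $5,196.34 × 0.0093 = $48.33
State unemployment insurance (employee share): $5,196.34 × 0.008 = $41.57
Vision plan: $13.92
(Employer's $421.73 toward vision plan is not withheld from the employee.)
Total deductions = $37.47 + $431.30 + $142.30 + $330.46 + $48.33 + $41.57 + $13.92 = $1,045.35
Net pay = $5,196.34 − $1,045.35 = $4,150.99

$4,150.99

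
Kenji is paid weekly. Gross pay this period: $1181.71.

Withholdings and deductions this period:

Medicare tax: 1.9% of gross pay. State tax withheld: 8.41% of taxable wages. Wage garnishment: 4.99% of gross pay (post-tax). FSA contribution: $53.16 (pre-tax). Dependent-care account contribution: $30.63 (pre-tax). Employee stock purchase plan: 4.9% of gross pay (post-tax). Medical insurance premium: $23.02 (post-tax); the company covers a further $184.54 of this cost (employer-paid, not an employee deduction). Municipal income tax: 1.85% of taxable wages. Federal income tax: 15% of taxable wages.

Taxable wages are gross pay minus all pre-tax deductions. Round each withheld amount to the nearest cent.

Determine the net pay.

$658.24

Dependent-care account contribution: $30.63
FSA contribution: $53.16
Pre-tax total = $30.63 + $53.16 = $83.79
Taxable wages = $1181.71 − $83.79 = $1097.92
Federal income tax: $1097.92 × 0.15 = $164.69
State tax withheld: $1097.92 × 0.0841 = $92.34
Municipal income tax: $1097.92 × 0.0185 = $20.31
Medicare tax: $1181.71 × 0.019 = $22.45
Employee stock purchase plan: $1181.71 × 0.049 = $57.90
Medical insurance premium: $23.02
Wage garnishment: $1181.71 × 0.0499 = $58.97
(Employer's $184.54 toward medical insurance premium is not withheld from the employee.)
Total deductions = $30.63 + $53.16 + $164.69 + $92.34 + $20.31 + $22.45 + $57.90 + $23.02 + $58.97 = $523.47
Net pay = $1181.71 − $523.47 = $658.24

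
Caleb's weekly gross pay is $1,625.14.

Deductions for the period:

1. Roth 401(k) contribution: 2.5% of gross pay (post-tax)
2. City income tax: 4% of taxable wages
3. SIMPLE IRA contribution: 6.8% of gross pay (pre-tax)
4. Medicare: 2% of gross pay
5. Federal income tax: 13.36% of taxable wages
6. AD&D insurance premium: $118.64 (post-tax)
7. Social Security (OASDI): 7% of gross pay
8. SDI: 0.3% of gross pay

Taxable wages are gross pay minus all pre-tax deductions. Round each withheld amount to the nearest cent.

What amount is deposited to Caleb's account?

$941.28

SIMPLE IRA contribution: $1,625.14 × 0.068 = $110.51
Taxable wages = $1,625.14 − $110.51 = $1,514.63
City income tax: $1,514.63 × 0.04 = $60.59
Federal income tax: $1,514.63 × 0.1336 = $202.35
Social Security (OASDI): $1,625.14 × 0.07 = $113.76
SDI: $1,625.14 × 0.003 = $4.88
Medicare: $1,625.14 × 0.02 = $32.50
Roth 401(k) contribution: $1,625.14 × 0.025 = $40.63
AD&D insurance premium: $118.64
Total deductions = $110.51 + $60.59 + $202.35 + $113.76 + $4.88 + $32.50 + $40.63 + $118.64 = $683.86
Net pay = $1,625.14 − $683.86 = $941.28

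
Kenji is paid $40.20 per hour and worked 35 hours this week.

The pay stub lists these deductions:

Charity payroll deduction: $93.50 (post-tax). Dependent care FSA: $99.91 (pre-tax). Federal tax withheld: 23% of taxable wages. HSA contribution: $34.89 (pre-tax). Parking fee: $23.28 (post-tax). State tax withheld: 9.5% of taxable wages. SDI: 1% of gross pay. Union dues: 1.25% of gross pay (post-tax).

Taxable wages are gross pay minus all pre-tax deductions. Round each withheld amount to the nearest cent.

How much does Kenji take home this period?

$710.29

Gross pay: 35 × $40.20 = $1,407.00
HSA contribution: $34.89
Dependent care FSA: $99.91
Pre-tax total = $34.89 + $99.91 = $134.80
Taxable wages = $1,407.00 − $134.80 = $1,272.20
State tax withheld: $1,272.20 × 0.095 = $120.86
Federal tax withheld: $1,272.20 × 0.23 = $292.61
SDI: $1,407.00 × 0.01 = $14.07
Charity payroll deduction: $93.50
Parking fee: $23.28
Union dues: $1,407.00 × 0.0125 = $17.59
Total deductions = $34.89 + $99.91 + $120.86 + $292.61 + $14.07 + $93.50 + $23.28 + $17.59 = $696.71
Net pay = $1,407.00 − $696.71 = $710.29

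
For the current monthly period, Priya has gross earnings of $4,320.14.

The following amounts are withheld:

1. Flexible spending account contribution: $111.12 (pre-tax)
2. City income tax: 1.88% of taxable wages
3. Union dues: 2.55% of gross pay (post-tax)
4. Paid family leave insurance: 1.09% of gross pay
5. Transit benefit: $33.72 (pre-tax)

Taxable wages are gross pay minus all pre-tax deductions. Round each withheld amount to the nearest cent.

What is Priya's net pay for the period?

$3,939.55

Flexible spending account contribution: $111.12
Transit benefit: $33.72
Pre-tax total = $111.12 + $33.72 = $144.84
Taxable wages = $4,320.14 − $144.84 = $4,175.30
City income tax: $4,175.30 × 0.0188 = $78.50
Paid family leave insurance: $4,320.14 × 0.0109 = $47.09
Union dues: $4,320.14 × 0.0255 = $110.16
Total deductions = $111.12 + $33.72 + $78.50 + $47.09 + $110.16 = $380.59
Net pay = $4,320.14 − $380.59 = $3,939.55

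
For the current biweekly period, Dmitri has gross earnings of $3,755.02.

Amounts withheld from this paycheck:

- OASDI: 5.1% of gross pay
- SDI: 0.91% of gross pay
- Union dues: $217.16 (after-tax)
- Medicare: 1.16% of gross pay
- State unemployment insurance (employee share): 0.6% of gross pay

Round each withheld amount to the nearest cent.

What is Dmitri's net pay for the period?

State unemployment insurance (employee share): $3,755.02 × 0.006 = $22.53
OASDI: $3,755.02 × 0.051 = $191.51
Medicare: $3,755.02 × 0.0116 = $43.56
SDI: $3,755.02 × 0.0091 = $34.17
Union dues: $217.16
Total deductions = $22.53 + $191.51 + $43.56 + $34.17 + $217.16 = $508.93
Net pay = $3,755.02 − $508.93 = $3,246.09

$3,246.09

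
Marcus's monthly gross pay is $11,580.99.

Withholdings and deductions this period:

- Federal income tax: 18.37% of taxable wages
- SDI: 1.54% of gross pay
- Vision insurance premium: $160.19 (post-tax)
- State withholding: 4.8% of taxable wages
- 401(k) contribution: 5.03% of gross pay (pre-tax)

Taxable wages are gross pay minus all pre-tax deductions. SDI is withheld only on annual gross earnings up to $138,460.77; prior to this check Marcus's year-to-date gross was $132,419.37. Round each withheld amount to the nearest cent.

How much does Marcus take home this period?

$8,196.89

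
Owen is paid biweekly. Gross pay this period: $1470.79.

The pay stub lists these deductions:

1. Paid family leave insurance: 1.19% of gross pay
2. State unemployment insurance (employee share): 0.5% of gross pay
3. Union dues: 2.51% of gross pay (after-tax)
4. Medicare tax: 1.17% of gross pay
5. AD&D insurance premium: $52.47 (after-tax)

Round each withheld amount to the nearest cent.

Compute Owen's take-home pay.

$1339.34

State unemployment insurance (employee share): $1470.79 × 0.005 = $7.35
Paid family leave insurance: $1470.79 × 0.0119 = $17.50
Medicare tax: $1470.79 × 0.0117 = $17.21
AD&D insurance premium: $52.47
Union dues: $1470.79 × 0.0251 = $36.92
Total deductions = $7.35 + $17.50 + $17.21 + $52.47 + $36.92 = $131.45
Net pay = $1470.79 − $131.45 = $1339.34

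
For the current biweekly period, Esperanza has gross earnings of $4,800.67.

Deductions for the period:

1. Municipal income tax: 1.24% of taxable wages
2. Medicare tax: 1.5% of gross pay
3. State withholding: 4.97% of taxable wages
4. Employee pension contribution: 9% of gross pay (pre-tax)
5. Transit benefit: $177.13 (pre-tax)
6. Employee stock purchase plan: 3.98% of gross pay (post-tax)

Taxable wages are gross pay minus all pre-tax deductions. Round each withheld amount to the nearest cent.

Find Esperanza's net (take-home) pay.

Employee pension contribution: $4,800.67 × 0.09 = $432.06
Transit benefit: $177.13
Pre-tax total = $432.06 + $177.13 = $609.19
Taxable wages = $4,800.67 − $609.19 = $4,191.48
Municipal income tax: $4,191.48 × 0.0124 = $51.97
State withholding: $4,191.48 × 0.0497 = $208.32
Medicare tax: $4,800.67 × 0.015 = $72.01
Employee stock purchase plan: $4,800.67 × 0.0398 = $191.07
Total deductions = $432.06 + $177.13 + $51.97 + $208.32 + $72.01 + $191.07 = $1,132.56
Net pay = $4,800.67 − $1,132.56 = $3,668.11

$3,668.11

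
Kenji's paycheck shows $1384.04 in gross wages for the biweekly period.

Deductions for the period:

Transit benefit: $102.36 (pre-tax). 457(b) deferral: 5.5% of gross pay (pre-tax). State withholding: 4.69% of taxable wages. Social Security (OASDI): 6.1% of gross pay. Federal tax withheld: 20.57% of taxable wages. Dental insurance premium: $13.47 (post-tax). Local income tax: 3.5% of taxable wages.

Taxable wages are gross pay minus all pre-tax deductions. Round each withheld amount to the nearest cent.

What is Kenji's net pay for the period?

$760.95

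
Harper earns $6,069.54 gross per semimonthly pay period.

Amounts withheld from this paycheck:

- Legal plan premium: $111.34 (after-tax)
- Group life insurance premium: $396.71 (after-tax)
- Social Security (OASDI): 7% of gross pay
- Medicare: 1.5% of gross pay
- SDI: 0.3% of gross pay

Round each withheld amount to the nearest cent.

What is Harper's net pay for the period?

Social Security (OASDI): $6,069.54 × 0.07 = $424.87
SDI: $6,069.54 × 0.003 = $18.21
Medicare: $6,069.54 × 0.015 = $91.04
Legal plan premium: $111.34
Group life insurance premium: $396.71
Total deductions = $424.87 + $18.21 + $91.04 + $111.34 + $396.71 = $1,042.17
Net pay = $6,069.54 − $1,042.17 = $5,027.37

$5,027.37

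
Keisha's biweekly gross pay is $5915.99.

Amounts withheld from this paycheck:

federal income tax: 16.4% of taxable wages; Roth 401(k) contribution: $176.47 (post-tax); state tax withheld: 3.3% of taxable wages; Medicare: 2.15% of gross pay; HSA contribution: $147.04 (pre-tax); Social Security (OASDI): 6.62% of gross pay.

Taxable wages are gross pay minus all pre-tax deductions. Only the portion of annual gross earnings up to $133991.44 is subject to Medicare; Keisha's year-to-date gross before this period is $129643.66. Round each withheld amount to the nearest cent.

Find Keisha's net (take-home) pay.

HSA contribution: $147.04
Taxable wages = $5915.99 − $147.04 = $5768.95
Federal income tax: $5768.95 × 0.164 = $946.11
State tax withheld: $5768.95 × 0.033 = $190.38
Medicare: only $133991.44 − $129643.66 = $4347.78 of this check is subject → $4347.78 × 0.0215 = $93.48
Social Security (OASDI): $5915.99 × 0.0662 = $391.64
Roth 401(k) contribution: $176.47
Total deductions = $147.04 + $946.11 + $190.38 + $93.48 + $391.64 + $176.47 = $1945.12
Net pay = $5915.99 − $1945.12 = $3970.87

$3970.87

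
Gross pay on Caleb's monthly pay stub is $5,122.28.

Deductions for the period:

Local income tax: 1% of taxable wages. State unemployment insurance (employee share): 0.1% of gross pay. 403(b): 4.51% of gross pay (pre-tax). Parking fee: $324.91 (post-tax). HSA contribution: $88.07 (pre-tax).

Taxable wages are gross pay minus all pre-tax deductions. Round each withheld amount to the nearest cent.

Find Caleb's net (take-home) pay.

$4,425.14

HSA contribution: $88.07
403(b): $5,122.28 × 0.0451 = $231.01
Pre-tax total = $88.07 + $231.01 = $319.08
Taxable wages = $5,122.28 − $319.08 = $4,803.20
Local income tax: $4,803.20 × 0.01 = $48.03
State unemployment insurance (employee share): $5,122.28 × 0.001 = $5.12
Parking fee: $324.91
Total deductions = $88.07 + $231.01 + $48.03 + $5.12 + $324.91 = $697.14
Net pay = $5,122.28 − $697.14 = $4,425.14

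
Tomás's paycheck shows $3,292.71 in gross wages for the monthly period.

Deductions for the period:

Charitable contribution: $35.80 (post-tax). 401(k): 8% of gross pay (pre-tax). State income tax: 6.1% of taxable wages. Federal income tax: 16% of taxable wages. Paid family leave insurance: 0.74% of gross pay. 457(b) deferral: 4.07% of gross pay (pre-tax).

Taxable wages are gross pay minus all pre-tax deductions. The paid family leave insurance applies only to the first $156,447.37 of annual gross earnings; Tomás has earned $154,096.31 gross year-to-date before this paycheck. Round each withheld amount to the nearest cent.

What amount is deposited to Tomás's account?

$2,202.23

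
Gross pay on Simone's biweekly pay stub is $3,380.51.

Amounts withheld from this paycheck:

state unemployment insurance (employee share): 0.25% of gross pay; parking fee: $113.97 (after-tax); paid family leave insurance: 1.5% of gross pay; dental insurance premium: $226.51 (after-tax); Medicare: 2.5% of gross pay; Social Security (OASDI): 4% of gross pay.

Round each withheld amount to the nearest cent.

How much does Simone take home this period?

$2,761.14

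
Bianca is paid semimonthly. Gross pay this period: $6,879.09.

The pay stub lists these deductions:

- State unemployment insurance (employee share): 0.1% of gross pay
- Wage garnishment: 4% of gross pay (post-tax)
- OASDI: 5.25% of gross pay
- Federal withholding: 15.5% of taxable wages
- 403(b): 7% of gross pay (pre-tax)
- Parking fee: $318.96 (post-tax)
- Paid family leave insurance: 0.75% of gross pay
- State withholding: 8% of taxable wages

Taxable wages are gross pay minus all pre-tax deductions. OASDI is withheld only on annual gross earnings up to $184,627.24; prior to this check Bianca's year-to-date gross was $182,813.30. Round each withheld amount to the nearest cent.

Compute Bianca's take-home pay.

$4,146.31

403(b): $6,879.09 × 0.07 = $481.54
Taxable wages = $6,879.09 − $481.54 = $6,397.55
Federal withholding: $6,397.55 × 0.155 = $991.62
State withholding: $6,397.55 × 0.08 = $511.80
State unemployment insurance (employee share): $6,879.09 × 0.001 = $6.88
OASDI: only $184,627.24 − $182,813.30 = $1,813.94 of this check is subject → $1,813.94 × 0.0525 = $95.23
Paid family leave insurance: $6,879.09 × 0.0075 = $51.59
Parking fee: $318.96
Wage garnishment: $6,879.09 × 0.04 = $275.16
Total deductions = $481.54 + $991.62 + $511.80 + $6.88 + $95.23 + $51.59 + $318.96 + $275.16 = $2,732.78
Net pay = $6,879.09 − $2,732.78 = $4,146.31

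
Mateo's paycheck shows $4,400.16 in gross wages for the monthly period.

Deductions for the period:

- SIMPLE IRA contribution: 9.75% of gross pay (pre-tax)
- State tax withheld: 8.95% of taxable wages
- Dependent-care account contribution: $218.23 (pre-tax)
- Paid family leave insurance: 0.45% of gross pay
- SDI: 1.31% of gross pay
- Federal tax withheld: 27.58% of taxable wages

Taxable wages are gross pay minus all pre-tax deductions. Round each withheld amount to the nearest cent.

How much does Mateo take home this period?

Dependent-care account contribution: $218.23
SIMPLE IRA contribution: $4,400.16 × 0.0975 = $429.02
Pre-tax total = $218.23 + $429.02 = $647.25
Taxable wages = $4,400.16 − $647.25 = $3,752.91
State tax withheld: $3,752.91 × 0.0895 = $335.89
Federal tax withheld: $3,752.91 × 0.2758 = $1,035.05
SDI: $4,400.16 × 0.0131 = $57.64
Paid family leave insurance: $4,400.16 × 0.0045 = $19.80
Total deductions = $218.23 + $429.02 + $335.89 + $1,035.05 + $57.64 + $19.80 = $2,095.63
Net pay = $4,400.16 − $2,095.63 = $2,304.53

$2,304.53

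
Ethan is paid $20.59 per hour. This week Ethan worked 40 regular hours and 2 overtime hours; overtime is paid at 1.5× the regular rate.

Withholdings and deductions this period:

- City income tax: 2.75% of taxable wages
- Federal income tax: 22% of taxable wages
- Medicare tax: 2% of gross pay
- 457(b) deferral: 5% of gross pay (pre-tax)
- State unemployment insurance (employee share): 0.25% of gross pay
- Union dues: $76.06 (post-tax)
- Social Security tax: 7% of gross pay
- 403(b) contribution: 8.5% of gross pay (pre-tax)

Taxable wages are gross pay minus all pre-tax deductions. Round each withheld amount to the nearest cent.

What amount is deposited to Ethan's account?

Regular pay: 40 × $20.59 = $823.60
Overtime pay: 2 × $20.59 × 1.5 = $61.77
Gross pay = $823.60 + $61.77 = $885.37
457(b) deferral: $885.37 × 0.05 = $44.27
403(b) contribution: $885.37 × 0.085 = $75.26
Pre-tax total = $44.27 + $75.26 = $119.53
Taxable wages = $885.37 − $119.53 = $765.84
City income tax: $765.84 × 0.0275 = $21.06
Federal income tax: $765.84 × 0.22 = $168.48
Medicare tax: $885.37 × 0.02 = $17.71
State unemployment insurance (employee share): $885.37 × 0.0025 = $2.21
Social Security tax: $885.37 × 0.07 = $61.98
Union dues: $76.06
Total deductions = $44.27 + $75.26 + $21.06 + $168.48 + $17.71 + $2.21 + $61.98 + $76.06 = $467.03
Net pay = $885.37 − $467.03 = $418.34

$418.34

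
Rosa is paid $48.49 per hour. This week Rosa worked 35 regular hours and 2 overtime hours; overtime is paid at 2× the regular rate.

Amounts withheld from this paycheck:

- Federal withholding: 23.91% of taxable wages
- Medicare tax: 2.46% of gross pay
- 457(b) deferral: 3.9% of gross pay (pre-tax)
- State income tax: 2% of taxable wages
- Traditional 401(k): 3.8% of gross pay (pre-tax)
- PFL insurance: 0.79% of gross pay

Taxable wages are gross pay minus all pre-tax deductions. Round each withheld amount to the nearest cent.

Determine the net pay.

$1,231.78

Regular pay: 35 × $48.49 = $1,697.15
Overtime pay: 2 × $48.49 × 2 = $193.96
Gross pay = $1,697.15 + $193.96 = $1,891.11
Traditional 401(k): $1,891.11 × 0.038 = $71.86
457(b) deferral: $1,891.11 × 0.039 = $73.75
Pre-tax total = $71.86 + $73.75 = $145.61
Taxable wages = $1,891.11 − $145.61 = $1,745.50
State income tax: $1,745.50 × 0.02 = $34.91
Federal withholding: $1,745.50 × 0.2391 = $417.35
PFL insurance: $1,891.11 × 0.0079 = $14.94
Medicare tax: $1,891.11 × 0.0246 = $46.52
Total deductions = $71.86 + $73.75 + $34.91 + $417.35 + $14.94 + $46.52 = $659.33
Net pay = $1,891.11 − $659.33 = $1,231.78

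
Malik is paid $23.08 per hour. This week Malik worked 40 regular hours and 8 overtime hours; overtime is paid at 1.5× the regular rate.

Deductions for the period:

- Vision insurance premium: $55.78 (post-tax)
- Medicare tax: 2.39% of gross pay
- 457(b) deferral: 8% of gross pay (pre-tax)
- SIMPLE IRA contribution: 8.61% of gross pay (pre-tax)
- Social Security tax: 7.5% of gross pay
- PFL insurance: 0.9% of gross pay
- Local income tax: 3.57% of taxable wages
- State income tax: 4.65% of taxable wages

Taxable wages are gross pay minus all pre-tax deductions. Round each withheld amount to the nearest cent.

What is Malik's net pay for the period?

$733.28

Regular pay: 40 × $23.08 = $923.20
Overtime pay: 8 × $23.08 × 1.5 = $276.96
Gross pay = $923.20 + $276.96 = $1,200.16
SIMPLE IRA contribution: $1,200.16 × 0.0861 = $103.33
457(b) deferral: $1,200.16 × 0.08 = $96.01
Pre-tax total = $103.33 + $96.01 = $199.34
Taxable wages = $1,200.16 − $199.34 = $1,000.82
State income tax: $1,000.82 × 0.0465 = $46.54
Local income tax: $1,000.82 × 0.0357 = $35.73
Medicare tax: $1,200.16 × 0.0239 = $28.68
PFL insurance: $1,200.16 × 0.009 = $10.80
Social Security tax: $1,200.16 × 0.075 = $90.01
Vision insurance premium: $55.78
Total deductions = $103.33 + $96.01 + $46.54 + $35.73 + $28.68 + $10.80 + $90.01 + $55.78 = $466.88
Net pay = $1,200.16 − $466.88 = $733.28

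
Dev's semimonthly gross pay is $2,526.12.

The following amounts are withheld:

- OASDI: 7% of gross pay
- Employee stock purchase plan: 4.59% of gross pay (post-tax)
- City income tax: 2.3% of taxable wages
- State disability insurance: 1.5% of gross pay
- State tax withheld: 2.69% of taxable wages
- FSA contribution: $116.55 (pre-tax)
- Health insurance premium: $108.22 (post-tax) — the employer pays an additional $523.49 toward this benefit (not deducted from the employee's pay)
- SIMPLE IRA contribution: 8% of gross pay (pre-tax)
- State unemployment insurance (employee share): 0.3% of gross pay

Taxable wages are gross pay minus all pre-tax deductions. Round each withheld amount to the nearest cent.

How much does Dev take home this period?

$1,650.86

FSA contribution: $116.55
SIMPLE IRA contribution: $2,526.12 × 0.08 = $202.09
Pre-tax total = $116.55 + $202.09 = $318.64
Taxable wages = $2,526.12 − $318.64 = $2,207.48
City income tax: $2,207.48 × 0.023 = $50.77
State tax withheld: $2,207.48 × 0.0269 = $59.38
OASDI: $2,526.12 × 0.07 = $176.83
State disability insurance: $2,526.12 × 0.015 = $37.89
State unemployment insurance (employee share): $2,526.12 × 0.003 = $7.58
Health insurance premium: $108.22
Employee stock purchase plan: $2,526.12 × 0.0459 = $115.95
(Employer's $523.49 toward health insurance premium is not withheld from the employee.)
Total deductions = $116.55 + $202.09 + $50.77 + $59.38 + $176.83 + $37.89 + $7.58 + $108.22 + $115.95 = $875.26
Net pay = $2,526.12 − $875.26 = $1,650.86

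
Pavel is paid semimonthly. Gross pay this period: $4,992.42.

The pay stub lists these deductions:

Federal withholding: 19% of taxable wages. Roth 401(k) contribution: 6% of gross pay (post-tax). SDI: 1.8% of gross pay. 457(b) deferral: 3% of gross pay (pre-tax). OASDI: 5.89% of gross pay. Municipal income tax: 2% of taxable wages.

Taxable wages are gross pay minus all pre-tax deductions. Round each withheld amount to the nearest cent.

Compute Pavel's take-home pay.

$3,142.24

457(b) deferral: $4,992.42 × 0.03 = $149.77
Taxable wages = $4,992.42 − $149.77 = $4,842.65
Municipal income tax: $4,842.65 × 0.02 = $96.85
Federal withholding: $4,842.65 × 0.19 = $920.10
OASDI: $4,992.42 × 0.0589 = $294.05
SDI: $4,992.42 × 0.018 = $89.86
Roth 401(k) contribution: $4,992.42 × 0.06 = $299.55
Total deductions = $149.77 + $96.85 + $920.10 + $294.05 + $89.86 + $299.55 = $1,850.18
Net pay = $4,992.42 − $1,850.18 = $3,142.24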